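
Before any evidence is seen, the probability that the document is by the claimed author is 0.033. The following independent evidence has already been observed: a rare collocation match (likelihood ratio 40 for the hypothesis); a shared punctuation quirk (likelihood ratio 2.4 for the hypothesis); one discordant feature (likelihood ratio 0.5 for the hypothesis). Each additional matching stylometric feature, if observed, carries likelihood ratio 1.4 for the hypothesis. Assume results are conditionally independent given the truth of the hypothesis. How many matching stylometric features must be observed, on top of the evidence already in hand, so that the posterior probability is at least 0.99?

13

Prior odds = 0.033/0.967 = 33/967.
Combined Bayes factor of the evidence already in hand = 40 × 2.4 × 0.5 = 48.
Odds after that evidence = (33/967) × 48 = 1584/967.
Target odds = 0.99/0.01 = 99.
Need 1.4ⁿ ≥ 99 ÷ (1584/967) = 60.4375.
1.4¹² ≈56.6939 falls short of 60.4375 but 1.4¹³ ≈79.3715 reaches it, so n = 13.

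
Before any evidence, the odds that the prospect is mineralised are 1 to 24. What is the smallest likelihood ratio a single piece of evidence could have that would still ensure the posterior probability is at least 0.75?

72

Prior odds = 1/24.
Target odds = 0.75/0.25 = 3.
Required Bayes factor = 3 ÷ (1/24) = 72.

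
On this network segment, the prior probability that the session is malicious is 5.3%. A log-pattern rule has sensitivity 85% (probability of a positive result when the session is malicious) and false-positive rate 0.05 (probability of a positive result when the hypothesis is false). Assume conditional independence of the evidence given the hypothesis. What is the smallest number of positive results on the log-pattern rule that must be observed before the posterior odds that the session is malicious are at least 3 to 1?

2

Prior odds = 0.053/0.947 = 53/947.
Likelihood ratio of a positive result = 0.85/0.05 = 17.
Target odds = 3.
Need (53/947) × 17ⁿ ≥ 3, i.e. 17ⁿ ≥ 2841/53.
17¹ = 17 falls short of 2841/53 but 17² = 289 reaches it, so n = 2.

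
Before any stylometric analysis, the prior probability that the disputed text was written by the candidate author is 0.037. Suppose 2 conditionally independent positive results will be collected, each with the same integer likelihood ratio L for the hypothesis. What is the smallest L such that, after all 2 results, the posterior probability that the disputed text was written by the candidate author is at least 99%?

51

Prior odds = 0.037/0.963 = 37/963.
Target odds = 0.99/0.01 = 99.
Need L² ≥ 99 ÷ (37/963) = 95337/37.
50² = 2500 < 95337/37 ≤ 2601 = 51², so L = 51.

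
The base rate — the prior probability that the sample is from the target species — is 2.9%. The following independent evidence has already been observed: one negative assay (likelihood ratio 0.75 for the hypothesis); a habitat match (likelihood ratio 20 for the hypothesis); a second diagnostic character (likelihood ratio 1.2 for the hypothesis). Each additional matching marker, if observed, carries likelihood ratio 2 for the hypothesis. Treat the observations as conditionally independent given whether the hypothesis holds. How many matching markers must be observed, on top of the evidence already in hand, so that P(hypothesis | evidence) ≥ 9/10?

5

Prior odds = 0.029/0.971 = 29/971.
Combined Bayes factor of the evidence already in hand = 0.75 × 20 × 1.2 = 18.
Odds after that evidence = (29/971) × 18 = 522/971.
Target odds = 0.9/0.1 = 9.
Need 2ⁿ ≥ 9 ÷ (522/971) = 971/58.
2⁴ = 16 falls short of 971/58 but 2⁵ = 32 reaches it, so n = 5.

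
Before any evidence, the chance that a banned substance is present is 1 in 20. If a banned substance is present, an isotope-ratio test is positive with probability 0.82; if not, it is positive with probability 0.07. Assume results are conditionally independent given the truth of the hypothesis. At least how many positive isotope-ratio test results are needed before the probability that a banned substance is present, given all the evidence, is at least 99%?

Prior odds = 0.05/0.95 = 1/19.
Likelihood ratio of a positive = 0.82/0.07 = 82/7.
Target odds: 0.99 ÷ 0.01 = 99.
Require (82/7)ⁿ ≥ 99 ÷ (1/19) = 1881.
(82/7)³ = 551368/343 falls short of 1881 but (82/7)⁴ = 45212176/2401 reaches it, so n = 4.

4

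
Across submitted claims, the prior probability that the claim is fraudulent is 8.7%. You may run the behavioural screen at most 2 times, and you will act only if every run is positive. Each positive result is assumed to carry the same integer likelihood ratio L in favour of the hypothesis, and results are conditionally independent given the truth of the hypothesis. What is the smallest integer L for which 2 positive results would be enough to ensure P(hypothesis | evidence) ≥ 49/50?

Prior odds = 0.087/0.913 = 87/913.
Target odds = 0.98/0.02 = 49.
Need L² ≥ 49 ÷ (87/913) = 44737/87.
22² = 484 < 44737/87 ≤ 529 = 23², so L = 23.

23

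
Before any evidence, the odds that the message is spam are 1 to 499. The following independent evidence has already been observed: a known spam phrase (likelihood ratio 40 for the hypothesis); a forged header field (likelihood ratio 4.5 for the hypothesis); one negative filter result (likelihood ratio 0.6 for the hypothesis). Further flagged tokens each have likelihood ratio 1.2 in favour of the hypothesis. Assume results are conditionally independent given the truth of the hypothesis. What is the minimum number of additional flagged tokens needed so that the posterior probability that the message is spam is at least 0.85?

18

Prior odds = 1/499.
Combined Bayes factor of the evidence already in hand = 40 × 4.5 × 0.6 = 108.
Odds after that evidence = (1/499) × 108 = 108/499.
Target odds = 0.85/0.15 = 17/3.
Need 1.2ⁿ ≥ 17/3 ÷ (108/499) = 8483/324.
1.2¹⁷ ≈22.1861 falls short of 8483/324 but 1.2¹⁸ ≈26.6233 reaches it, so n = 18.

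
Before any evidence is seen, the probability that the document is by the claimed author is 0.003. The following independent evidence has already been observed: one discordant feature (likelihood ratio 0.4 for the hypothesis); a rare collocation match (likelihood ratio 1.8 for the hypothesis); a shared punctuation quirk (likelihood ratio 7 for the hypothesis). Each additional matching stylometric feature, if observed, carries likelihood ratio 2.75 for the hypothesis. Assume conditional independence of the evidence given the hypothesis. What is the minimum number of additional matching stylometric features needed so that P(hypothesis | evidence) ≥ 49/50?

8

Prior odds = 0.003/0.997 = 3/997.
Combined Bayes factor of the evidence already in hand = 0.4 × 1.8 × 7 = 5.04.
Odds after that evidence = (3/997) × 5.04 = 378/24925.
Target odds = 0.98/0.02 = 49.
Need 2.75ⁿ ≥ 49 ÷ (378/24925) = 174475/54.
2.75⁷ = 19487171/16384 falls short of 174475/54 but 2.75⁸ = 214358881/65536 reaches it, so n = 8.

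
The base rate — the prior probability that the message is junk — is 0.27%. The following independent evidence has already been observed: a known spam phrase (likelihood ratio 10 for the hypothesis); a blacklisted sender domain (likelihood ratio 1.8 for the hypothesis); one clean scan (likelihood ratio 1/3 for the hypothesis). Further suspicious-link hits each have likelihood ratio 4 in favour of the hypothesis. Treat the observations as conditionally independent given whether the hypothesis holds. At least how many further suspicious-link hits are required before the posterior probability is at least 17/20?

5

Prior odds = 0.0027/0.9973 = 27/9973.
Combined Bayes factor of the evidence already in hand = 10 × 1.8 × (1/3) = 6.
Odds after that evidence = (27/9973) × 6 = 162/9973.
Target odds = 0.85/0.15 = 17/3.
Need 4ⁿ ≥ 17/3 ÷ (162/9973) = 169541/486.
4⁴ = 256 falls short of 169541/486 but 4⁵ = 1024 reaches it, so n = 5.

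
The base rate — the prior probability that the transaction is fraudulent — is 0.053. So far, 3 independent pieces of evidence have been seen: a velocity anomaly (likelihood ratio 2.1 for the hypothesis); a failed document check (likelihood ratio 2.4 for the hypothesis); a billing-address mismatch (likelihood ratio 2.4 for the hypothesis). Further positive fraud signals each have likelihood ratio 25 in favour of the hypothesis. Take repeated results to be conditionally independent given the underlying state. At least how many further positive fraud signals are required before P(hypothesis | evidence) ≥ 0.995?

2

Prior odds = 0.053/0.947 = 53/947.
Combined Bayes factor of the evidence already in hand = 2.1 × 2.4 × 2.4 = 12.096.
Odds after that evidence = (53/947) × 12.096 = 80136/118375.
Target odds = 0.995/0.005 = 199.
Need 25ⁿ ≥ 199 ÷ (80136/118375) = 23556625/80136.
25¹ = 25 falls short of 23556625/80136 but 25² = 625 reaches it, so n = 2.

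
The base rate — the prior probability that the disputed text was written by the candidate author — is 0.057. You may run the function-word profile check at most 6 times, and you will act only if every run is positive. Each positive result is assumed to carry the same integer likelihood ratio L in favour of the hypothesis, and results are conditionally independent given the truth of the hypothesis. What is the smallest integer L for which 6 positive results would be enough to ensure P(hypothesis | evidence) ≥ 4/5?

3

Prior odds = 0.057/0.943 = 57/943.
Target odds = 0.8/0.2 = 4.
Need L⁶ ≥ 4 ÷ (57/943) = 3772/57.
2⁶ = 64 < 3772/57 ≤ 729 = 3⁶, so L = 3.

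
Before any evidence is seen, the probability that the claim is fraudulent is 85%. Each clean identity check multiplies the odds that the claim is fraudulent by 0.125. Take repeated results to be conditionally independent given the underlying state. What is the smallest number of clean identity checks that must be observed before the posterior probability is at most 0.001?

Prior odds = 0.85/0.15 = 17/3.
Likelihood ratio per clean identity check = 0.125.
Target posterior odds = 0.001/0.999 = 1/999.
Need (17/3) × 0.125ⁿ ≤ 1/999, i.e. 0.125ⁿ ≤ 1/5661.
0.125⁴ = 1/4096 is still above 1/5661 but 0.125⁵ = 1/32768 is at or below it, so n = 5.

5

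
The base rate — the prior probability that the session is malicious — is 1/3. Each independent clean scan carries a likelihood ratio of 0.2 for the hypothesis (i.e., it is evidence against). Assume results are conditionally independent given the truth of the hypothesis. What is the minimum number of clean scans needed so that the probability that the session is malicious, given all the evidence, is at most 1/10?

Prior odds = (1/3)/(2/3) = 0.5.
Likelihood ratio per clean scan = 0.2.
Target odds: 0.1 ÷ 0.9 = 1/9.
Require 0.2ⁿ ≤ 1/9 ÷ 0.5 = 2/9.
0.2¹ = 0.2, which is already at or below the required 2/9; so n = 1.

1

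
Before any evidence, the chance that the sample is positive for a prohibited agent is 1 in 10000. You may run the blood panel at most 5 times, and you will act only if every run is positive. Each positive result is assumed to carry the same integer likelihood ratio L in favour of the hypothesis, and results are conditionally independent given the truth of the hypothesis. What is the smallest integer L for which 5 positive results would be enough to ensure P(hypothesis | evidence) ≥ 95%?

12

Prior odds = 0.0001/0.9999 = 1/9999.
Target odds = 0.95/0.05 = 19.
Need L⁵ ≥ 19 ÷ (1/9999) = 189981.
11⁵ = 161051 < 189981 ≤ 248832 = 12⁵, so L = 12.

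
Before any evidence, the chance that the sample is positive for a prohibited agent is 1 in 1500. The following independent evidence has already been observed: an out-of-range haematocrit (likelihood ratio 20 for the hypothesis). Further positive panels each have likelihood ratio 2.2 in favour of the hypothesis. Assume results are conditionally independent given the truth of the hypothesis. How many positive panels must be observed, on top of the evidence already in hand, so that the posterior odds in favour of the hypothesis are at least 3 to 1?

Prior odds = (1/1500)/(1499/1500) = 1/1499.
Bayes factor of the evidence already in hand = 20.
Odds after that evidence = (1/1499) × 20 = 20/1499.
Target odds = 3.
Need 2.2ⁿ ≥ 3 ÷ (20/1499) = 224.85.
2.2⁶ = 1771561/15625 falls short of 224.85 but 2.2⁷ = 19487171/78125 reaches it, so n = 7.

7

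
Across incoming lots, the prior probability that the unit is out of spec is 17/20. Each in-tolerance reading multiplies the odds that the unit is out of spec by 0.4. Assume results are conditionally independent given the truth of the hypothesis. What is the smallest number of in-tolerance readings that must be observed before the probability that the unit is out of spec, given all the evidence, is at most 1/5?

4

Prior odds: 0.85 ÷ 0.15 = 17/3.
Likelihood ratio per in-tolerance reading = 0.4.
Target odds: 0.2 ÷ 0.8 = 0.25.
Need (17/3) × 0.4ⁿ ≤ 0.25, i.e. 0.4ⁿ ≤ 3/68.
0.4³ = 0.064 is still above 3/68 but 0.4⁴ = 0.0256 is at or below it, so n = 4.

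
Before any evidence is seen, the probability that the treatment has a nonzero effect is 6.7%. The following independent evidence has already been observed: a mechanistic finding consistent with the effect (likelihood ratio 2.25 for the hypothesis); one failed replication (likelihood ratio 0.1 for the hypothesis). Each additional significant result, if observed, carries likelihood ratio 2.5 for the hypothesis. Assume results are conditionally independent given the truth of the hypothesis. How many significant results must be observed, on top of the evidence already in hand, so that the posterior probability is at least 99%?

10

Prior odds = 0.067/0.933 = 67/933.
Combined Bayes factor of the evidence already in hand = 2.25 × 0.1 = 0.225.
Odds after that evidence = (67/933) × 0.225 = 201/12440.
Target odds = 0.99/0.01 = 99.
Need 2.5ⁿ ≥ 99 ÷ (201/12440) = 410520/67.
2.5⁹ = 1953125/512 falls short of 410520/67 but 2.5¹⁰ = 9765625/1024 reaches it, so n = 10.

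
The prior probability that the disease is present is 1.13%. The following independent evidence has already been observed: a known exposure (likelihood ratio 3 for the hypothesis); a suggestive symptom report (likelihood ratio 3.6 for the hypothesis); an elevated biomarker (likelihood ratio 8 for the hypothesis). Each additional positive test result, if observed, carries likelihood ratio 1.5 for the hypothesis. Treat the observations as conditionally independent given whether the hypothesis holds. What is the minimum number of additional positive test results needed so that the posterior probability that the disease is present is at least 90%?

Prior odds = 0.0113/0.9887 = 113/9887.
Combined Bayes factor of the evidence already in hand = 3 × 3.6 × 8 = 86.4.
Odds after that evidence = (113/9887) × 86.4 = 48816/49435.
Target odds = 0.9/0.1 = 9.
Need 1.5ⁿ ≥ 9 ÷ (48816/49435) = 49435/5424.
1.5⁵ = 7.59375 falls short of 49435/5424 but 1.5⁶ = 11.390625 reaches it, so n = 6.

6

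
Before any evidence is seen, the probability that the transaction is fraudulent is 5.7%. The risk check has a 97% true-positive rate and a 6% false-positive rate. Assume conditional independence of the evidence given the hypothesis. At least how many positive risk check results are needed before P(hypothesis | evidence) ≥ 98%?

Prior odds = 0.057/0.943 = 57/943.
Likelihood ratio of a positive result = 0.97/0.06 = 97/6.
Target odds: 0.98 ÷ 0.02 = 49.
Require (97/6)ⁿ ≥ 49 ÷ (57/943) = 46207/57.
(97/6)² = 9409/36 falls short of 46207/57 but (97/6)³ = 912673/216 reaches it, so n = 3.

3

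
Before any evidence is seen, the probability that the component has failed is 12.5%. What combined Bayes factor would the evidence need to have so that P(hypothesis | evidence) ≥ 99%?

693

Prior odds = 0.125/0.875 = 1/7.
Target odds = 0.99/0.01 = 99.
Required Bayes factor = 99 ÷ (1/7) = 693.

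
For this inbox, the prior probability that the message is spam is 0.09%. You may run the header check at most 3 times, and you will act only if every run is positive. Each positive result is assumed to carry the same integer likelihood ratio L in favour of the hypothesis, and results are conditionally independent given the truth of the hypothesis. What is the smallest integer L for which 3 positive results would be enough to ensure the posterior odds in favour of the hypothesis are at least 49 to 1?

38

Prior odds = 0.0009/0.9991 = 9/9991.
Target odds = 49.
Need L³ ≥ 49 ÷ (9/9991) = 489559/9.
37³ = 50653 < 489559/9 ≤ 54872 = 38³, so L = 38.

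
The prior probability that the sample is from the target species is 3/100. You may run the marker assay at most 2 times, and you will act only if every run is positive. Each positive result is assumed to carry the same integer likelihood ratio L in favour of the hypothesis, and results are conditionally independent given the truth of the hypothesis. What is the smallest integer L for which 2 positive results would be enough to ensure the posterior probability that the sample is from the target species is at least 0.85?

14

Prior odds = 0.03/0.97 = 3/97.
Target odds = 0.85/0.15 = 17/3.
Need L² ≥ 17/3 ÷ (3/97) = 1649/9.
13² = 169 < 1649/9 ≤ 196 = 14², so L = 14.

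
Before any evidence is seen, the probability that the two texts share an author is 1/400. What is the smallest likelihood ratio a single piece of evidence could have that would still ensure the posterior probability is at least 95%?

Prior odds = 0.0025/0.9975 = 1/399.
Target odds = 0.95/0.05 = 19.
Required Bayes factor = 19 ÷ (1/399) = 7581.

7581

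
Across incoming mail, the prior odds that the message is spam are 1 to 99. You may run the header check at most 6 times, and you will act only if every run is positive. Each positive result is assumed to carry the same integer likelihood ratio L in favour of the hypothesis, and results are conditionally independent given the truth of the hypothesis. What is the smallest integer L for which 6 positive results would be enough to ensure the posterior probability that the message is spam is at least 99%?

Prior odds = 1/99.
Target odds = 0.99/0.01 = 99.
Need L⁶ ≥ 99 ÷ (1/99) = 9801.
4⁶ = 4096 < 9801 ≤ 15625 = 5⁶, so L = 5.

5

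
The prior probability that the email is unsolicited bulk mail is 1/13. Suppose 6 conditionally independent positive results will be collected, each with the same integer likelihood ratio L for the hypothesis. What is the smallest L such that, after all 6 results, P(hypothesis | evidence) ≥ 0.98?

3

Prior odds = (1/13)/(12/13) = 1/12.
Target odds = 0.98/0.02 = 49.
Need L⁶ ≥ 49 ÷ (1/12) = 588.
2⁶ = 64 < 588 ≤ 729 = 3⁶, so L = 3.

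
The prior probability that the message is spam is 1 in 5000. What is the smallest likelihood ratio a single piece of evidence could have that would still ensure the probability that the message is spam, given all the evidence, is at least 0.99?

494901

Prior odds = 0.0002/0.9998 = 1/4999.
Target odds = 0.99/0.01 = 99.
Required Bayes factor = 99 ÷ (1/4999) = 494901.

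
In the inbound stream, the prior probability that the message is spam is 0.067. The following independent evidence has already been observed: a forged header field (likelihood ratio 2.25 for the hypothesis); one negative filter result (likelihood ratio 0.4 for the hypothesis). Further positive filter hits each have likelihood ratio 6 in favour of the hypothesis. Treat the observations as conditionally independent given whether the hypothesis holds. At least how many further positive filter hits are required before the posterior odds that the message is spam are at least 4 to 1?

3

Prior odds = 0.067/0.933 = 67/933.
Combined Bayes factor of the evidence already in hand = 2.25 × 0.4 = 0.9.
Odds after that evidence = (67/933) × 0.9 = 201/3110.
Target odds = 4.
Need 6ⁿ ≥ 4 ÷ (201/3110) = 12440/201.
6² = 36 falls short of 12440/201 but 6³ = 216 reaches it, so n = 3.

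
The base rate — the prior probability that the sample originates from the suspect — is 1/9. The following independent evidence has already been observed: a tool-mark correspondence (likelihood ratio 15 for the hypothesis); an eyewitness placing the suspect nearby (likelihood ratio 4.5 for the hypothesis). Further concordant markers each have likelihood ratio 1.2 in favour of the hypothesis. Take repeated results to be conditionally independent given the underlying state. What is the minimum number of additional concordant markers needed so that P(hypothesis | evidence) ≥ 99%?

14

Prior odds = (1/9)/(8/9) = 0.125.
Combined Bayes factor of the evidence already in hand = 15 × 4.5 = 67.5.
Odds after that evidence = 0.125 × 67.5 = 8.4375.
Target odds = 0.99/0.01 = 99.
Need 1.2ⁿ ≥ 99 ÷ 8.4375 = 176/15.
1.2¹³ ≈10.6993 falls short of 176/15 but 1.2¹⁴ ≈12.8392 reaches it, so n = 14.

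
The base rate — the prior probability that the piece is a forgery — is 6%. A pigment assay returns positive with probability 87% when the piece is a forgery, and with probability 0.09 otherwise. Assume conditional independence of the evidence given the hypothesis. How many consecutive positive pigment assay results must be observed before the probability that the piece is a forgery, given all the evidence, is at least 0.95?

Prior odds = 0.06/0.94 = 3/47.
Likelihood ratio of a positive result = 0.87/0.09 = 29/3.
Target posterior odds = 0.95/0.05 = 19.
Require (29/3)ⁿ ≥ 19 ÷ (3/47) = 893/3.
(29/3)² = 841/9 falls short of 893/3 but (29/3)³ = 24389/27 reaches it, so n = 3.

3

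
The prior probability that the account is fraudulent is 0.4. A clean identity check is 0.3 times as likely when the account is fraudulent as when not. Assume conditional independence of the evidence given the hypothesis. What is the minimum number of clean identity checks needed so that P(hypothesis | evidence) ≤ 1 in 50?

3

Prior odds = 0.4/0.6 = 2/3.
Likelihood ratio per clean identity check = 0.3.
Target odds: 0.02 ÷ 0.98 = 1/49.
Need (2/3) × 0.3ⁿ ≤ 1/49, i.e. 0.3ⁿ ≤ 3/98.
0.3² = 0.09 is still above 3/98 but 0.3³ = 0.027 is at or below it, so n = 3.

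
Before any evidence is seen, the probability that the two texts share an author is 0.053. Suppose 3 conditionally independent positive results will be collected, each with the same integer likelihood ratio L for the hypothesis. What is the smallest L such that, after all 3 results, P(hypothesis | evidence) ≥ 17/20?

5

Prior odds = 0.053/0.947 = 53/947.
Target odds = 0.85/0.15 = 17/3.
Need L³ ≥ 17/3 ÷ (53/947) = 16099/159.
4³ = 64 < 16099/159 ≤ 125 = 5³, so L = 5.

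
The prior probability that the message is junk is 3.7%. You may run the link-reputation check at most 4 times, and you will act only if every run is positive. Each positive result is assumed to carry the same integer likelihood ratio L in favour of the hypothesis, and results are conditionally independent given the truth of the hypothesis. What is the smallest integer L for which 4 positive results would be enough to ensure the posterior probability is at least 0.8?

4

Prior odds = 0.037/0.963 = 37/963.
Target odds = 0.8/0.2 = 4.
Need L⁴ ≥ 4 ÷ (37/963) = 3852/37.
3⁴ = 81 < 3852/37 ≤ 256 = 4⁴, so L = 4.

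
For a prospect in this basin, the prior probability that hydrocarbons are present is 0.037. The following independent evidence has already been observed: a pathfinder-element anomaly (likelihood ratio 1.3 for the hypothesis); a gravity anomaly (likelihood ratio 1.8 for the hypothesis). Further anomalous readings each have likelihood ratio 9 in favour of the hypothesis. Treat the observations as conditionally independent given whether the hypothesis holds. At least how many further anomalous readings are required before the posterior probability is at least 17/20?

2

Prior odds = 0.037/0.963 = 37/963.
Combined Bayes factor of the evidence already in hand = 1.3 × 1.8 = 2.34.
Odds after that evidence = (37/963) × 2.34 = 481/5350.
Target odds = 0.85/0.15 = 17/3.
Need 9ⁿ ≥ 17/3 ÷ (481/5350) = 90950/1443.
9¹ = 9 falls short of 90950/1443 but 9² = 81 reaches it, so n = 2.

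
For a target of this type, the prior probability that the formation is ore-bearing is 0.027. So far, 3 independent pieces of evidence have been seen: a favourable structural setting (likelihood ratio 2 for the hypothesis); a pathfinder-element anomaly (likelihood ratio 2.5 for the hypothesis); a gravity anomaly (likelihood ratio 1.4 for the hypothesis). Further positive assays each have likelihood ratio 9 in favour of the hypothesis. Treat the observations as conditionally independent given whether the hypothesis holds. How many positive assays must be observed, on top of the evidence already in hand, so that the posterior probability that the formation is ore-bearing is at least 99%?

Prior odds = 0.027/0.973 = 27/973.
Combined Bayes factor of the evidence already in hand = 2 × 2.5 × 1.4 = 7.
Odds after that evidence = (27/973) × 7 = 27/139.
Target odds = 0.99/0.01 = 99.
Need 9ⁿ ≥ 99 ÷ (27/139) = 1529/3.
9² = 81 falls short of 1529/3 but 9³ = 729 reaches it, so n = 3.

3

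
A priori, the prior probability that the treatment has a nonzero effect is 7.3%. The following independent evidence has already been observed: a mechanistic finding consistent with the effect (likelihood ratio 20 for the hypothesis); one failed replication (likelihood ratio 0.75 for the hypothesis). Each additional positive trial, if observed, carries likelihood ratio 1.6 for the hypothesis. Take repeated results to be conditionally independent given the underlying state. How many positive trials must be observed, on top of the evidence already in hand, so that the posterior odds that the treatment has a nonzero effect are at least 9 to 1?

Prior odds = 0.073/0.927 = 73/927.
Combined Bayes factor of the evidence already in hand = 20 × 0.75 = 15.
Odds after that evidence = (73/927) × 15 = 365/309.
Target odds = 9.
Need 1.6ⁿ ≥ 9 ÷ (365/309) = 2781/365.
1.6⁴ = 6.5536 falls short of 2781/365 but 1.6⁵ = 10.48576 reaches it, so n = 5.

5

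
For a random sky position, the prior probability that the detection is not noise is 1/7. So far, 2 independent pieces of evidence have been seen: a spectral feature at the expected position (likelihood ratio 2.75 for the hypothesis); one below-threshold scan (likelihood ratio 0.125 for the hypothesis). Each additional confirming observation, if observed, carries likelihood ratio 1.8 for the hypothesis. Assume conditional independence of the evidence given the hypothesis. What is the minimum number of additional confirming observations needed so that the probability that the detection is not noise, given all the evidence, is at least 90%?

Prior odds = (1/7)/(6/7) = 1/6.
Combined Bayes factor of the evidence already in hand = 2.75 × 0.125 = 0.34375.
Odds after that evidence = (1/6) × 0.34375 = 11/192.
Target odds = 0.9/0.1 = 9.
Need 1.8ⁿ ≥ 9 ÷ (11/192) = 1728/11.
1.8⁸ = 43046721/390625 falls short of 1728/11 but 1.8⁹ = 387420489/1953125 reaches it, so n = 9.

9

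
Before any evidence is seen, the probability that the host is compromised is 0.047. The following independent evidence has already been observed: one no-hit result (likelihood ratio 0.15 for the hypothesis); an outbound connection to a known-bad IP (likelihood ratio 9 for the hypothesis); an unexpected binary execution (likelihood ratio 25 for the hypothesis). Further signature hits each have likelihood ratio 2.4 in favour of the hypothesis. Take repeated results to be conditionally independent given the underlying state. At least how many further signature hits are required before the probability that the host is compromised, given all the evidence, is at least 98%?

Prior odds = 0.047/0.953 = 47/953.
Combined Bayes factor of the evidence already in hand = 0.15 × 9 × 25 = 33.75.
Odds after that evidence = (47/953) × 33.75 = 6345/3812.
Target odds = 0.98/0.02 = 49.
Need 2.4ⁿ ≥ 49 ÷ (6345/3812) = 186788/6345.
2.4³ = 13.824 falls short of 186788/6345 but 2.4⁴ = 33.1776 reaches it, so n = 4.

4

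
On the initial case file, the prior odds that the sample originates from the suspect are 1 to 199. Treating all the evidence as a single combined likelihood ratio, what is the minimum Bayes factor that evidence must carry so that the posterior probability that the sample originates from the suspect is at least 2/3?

Prior odds = 1/199.
Target odds = (2/3)/(1/3) = 2.
Required Bayes factor = 2 ÷ (1/199) = 398.

398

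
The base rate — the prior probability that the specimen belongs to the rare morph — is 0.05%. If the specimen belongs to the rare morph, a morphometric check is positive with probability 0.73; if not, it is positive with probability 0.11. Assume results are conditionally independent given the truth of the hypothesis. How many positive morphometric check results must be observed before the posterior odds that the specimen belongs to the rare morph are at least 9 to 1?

6

Prior odds: 0.0005 ÷ 0.9995 = 1/1999.
Likelihood ratio of a positive = 0.73/0.11 = 73/11.
Target odds = 9.
Require (73/11)ⁿ ≥ 9 ÷ (1/1999) = 17991.
(73/11)⁵ ≈12872.1 falls short of 17991 but (73/11)⁶ ≈85424.2 reaches it, so n = 6.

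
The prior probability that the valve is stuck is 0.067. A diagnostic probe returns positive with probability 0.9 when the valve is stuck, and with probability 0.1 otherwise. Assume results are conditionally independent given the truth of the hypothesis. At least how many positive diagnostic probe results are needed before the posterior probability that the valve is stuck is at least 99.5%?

Prior odds = 0.067/0.933 = 67/933.
Likelihood ratio of a positive result = 0.9/0.1 = 9.
Target posterior odds = 0.995/0.005 = 199.
Need (67/933) × 9ⁿ ≥ 199, i.e. 9ⁿ ≥ 185667/67.
9³ = 729 falls short of 185667/67 but 9⁴ = 6561 reaches it, so n = 4.

4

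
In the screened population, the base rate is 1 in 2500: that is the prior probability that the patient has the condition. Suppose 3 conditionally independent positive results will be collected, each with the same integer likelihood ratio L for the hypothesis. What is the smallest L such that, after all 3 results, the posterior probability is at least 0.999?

Prior odds = 0.0004/0.9996 = 1/2499.
Target odds = 0.999/0.001 = 999.
Need L³ ≥ 999 ÷ (1/2499) = 2496501.
135³ = 2460375 < 2496501 ≤ 2515456 = 136³, so L = 136.

136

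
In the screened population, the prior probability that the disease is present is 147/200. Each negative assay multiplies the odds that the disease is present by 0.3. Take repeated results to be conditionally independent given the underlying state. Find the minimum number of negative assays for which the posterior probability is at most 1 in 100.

5

Prior odds: 0.735 ÷ 0.265 = 147/53.
Likelihood ratio per negative assay = 0.3.
Target posterior odds = 0.01/0.99 = 1/99.
Need (147/53) × 0.3ⁿ ≤ 1/99, i.e. 0.3ⁿ ≤ 53/14553.
0.3⁴ = 0.0081 is still above 53/14553 but 0.3⁵ = 243/100000 is at or below it, so n = 5.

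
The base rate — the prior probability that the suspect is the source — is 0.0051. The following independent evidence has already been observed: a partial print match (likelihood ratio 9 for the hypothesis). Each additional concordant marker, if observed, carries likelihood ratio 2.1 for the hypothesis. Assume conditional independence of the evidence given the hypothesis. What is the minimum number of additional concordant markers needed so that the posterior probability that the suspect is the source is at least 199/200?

Prior odds = 0.0051/0.9949 = 51/9949.
Bayes factor of the evidence already in hand = 9.
Odds after that evidence = (51/9949) × 9 = 459/9949.
Target odds = 0.995/0.005 = 199.
Need 2.1ⁿ ≥ 199 ÷ (459/9949) = 1979851/459.
2.1¹¹ ≈3502.78 falls short of 1979851/459 but 2.1¹² ≈7355.83 reaches it, so n = 12.

12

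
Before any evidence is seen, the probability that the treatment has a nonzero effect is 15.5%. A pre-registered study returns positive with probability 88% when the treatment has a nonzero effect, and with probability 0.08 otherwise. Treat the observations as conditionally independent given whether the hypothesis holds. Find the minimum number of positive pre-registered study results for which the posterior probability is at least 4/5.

Prior odds = 0.155/0.845 = 31/169.
Likelihood ratio of a positive result = 0.88/0.08 = 11.
Target posterior odds = 0.8/0.2 = 4.
Need (31/169) × 11ⁿ ≥ 4, i.e. 11ⁿ ≥ 676/31.
11¹ = 11 falls short of 676/31 but 11² = 121 reaches it, so n = 2.

2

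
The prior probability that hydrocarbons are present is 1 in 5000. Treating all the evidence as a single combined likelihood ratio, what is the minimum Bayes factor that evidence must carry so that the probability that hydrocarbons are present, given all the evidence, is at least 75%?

Prior odds = 0.0002/0.9998 = 1/4999.
Target odds = 0.75/0.25 = 3.
Required Bayes factor = 3 ÷ (1/4999) = 14997.

14997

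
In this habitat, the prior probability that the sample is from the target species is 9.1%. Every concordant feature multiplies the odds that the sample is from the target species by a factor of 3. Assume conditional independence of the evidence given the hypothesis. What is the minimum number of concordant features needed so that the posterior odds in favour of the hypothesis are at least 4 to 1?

Prior odds = 0.091/0.909 = 91/909.
Likelihood ratio per concordant feature = 3.
Target odds = 4.
Require 3ⁿ ≥ 4 ÷ (91/909) = 3636/91.
3³ = 27 falls short of 3636/91 but 3⁴ = 81 reaches it, so n = 4.

4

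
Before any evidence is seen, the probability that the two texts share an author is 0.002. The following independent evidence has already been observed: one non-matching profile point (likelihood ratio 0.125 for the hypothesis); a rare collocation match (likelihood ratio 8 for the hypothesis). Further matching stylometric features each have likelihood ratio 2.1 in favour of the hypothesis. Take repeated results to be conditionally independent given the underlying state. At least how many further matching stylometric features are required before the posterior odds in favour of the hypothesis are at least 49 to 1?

Prior odds = 0.002/0.998 = 1/499.
Combined Bayes factor of the evidence already in hand = 0.125 × 8 = 1.
Odds after that evidence = (1/499) × 1 = 1/499.
Target odds = 49.
Need 2.1ⁿ ≥ 49 ÷ (1/499) = 24451.
2.1¹³ ≈15447.2 falls short of 24451 but 2.1¹⁴ ≈32439.2 reaches it, so n = 14.

14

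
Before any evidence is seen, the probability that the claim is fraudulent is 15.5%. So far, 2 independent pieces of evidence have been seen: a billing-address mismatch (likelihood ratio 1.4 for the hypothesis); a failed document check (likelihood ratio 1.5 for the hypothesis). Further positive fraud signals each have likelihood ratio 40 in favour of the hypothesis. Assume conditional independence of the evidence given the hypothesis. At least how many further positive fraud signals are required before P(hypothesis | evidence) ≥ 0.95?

Prior odds = 0.155/0.845 = 31/169.
Combined Bayes factor of the evidence already in hand = 1.4 × 1.5 = 2.1.
Odds after that evidence = (31/169) × 2.1 = 651/1690.
Target odds = 0.95/0.05 = 19.
Need 40ⁿ ≥ 19 ÷ (651/1690) = 32110/651.
40¹ = 40 falls short of 32110/651 but 40² = 1600 reaches it, so n = 2.

2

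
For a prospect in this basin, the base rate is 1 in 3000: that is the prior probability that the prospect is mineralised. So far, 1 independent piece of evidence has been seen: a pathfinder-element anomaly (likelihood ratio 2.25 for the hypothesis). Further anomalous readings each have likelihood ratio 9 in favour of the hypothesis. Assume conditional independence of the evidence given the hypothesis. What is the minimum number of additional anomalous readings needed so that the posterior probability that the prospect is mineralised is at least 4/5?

Prior odds = (1/3000)/(2999/3000) = 1/2999.
Bayes factor of the evidence already in hand = 2.25.
Odds after that evidence = (1/2999) × 2.25 = 9/11996.
Target odds = 0.8/0.2 = 4.
Need 9ⁿ ≥ 4 ÷ (9/11996) = 47984/9.
9³ = 729 falls short of 47984/9 but 9⁴ = 6561 reaches it, so n = 4.

4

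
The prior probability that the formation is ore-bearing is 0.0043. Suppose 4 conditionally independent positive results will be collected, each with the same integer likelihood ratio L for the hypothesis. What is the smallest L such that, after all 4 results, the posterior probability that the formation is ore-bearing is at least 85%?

7

Prior odds = 0.0043/0.9957 = 43/9957.
Target odds = 0.85/0.15 = 17/3.
Need L⁴ ≥ 17/3 ÷ (43/9957) = 56423/43.
6⁴ = 1296 < 56423/43 ≤ 2401 = 7⁴, so L = 7.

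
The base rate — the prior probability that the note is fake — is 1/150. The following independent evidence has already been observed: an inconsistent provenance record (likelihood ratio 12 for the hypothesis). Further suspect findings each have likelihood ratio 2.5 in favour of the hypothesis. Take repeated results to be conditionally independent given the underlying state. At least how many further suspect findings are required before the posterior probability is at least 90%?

Prior odds = (1/150)/(149/150) = 1/149.
Bayes factor of the evidence already in hand = 12.
Odds after that evidence = (1/149) × 12 = 12/149.
Target odds = 0.9/0.1 = 9.
Need 2.5ⁿ ≥ 9 ÷ (12/149) = 111.75.
2.5⁵ = 97.65625 falls short of 111.75 but 2.5⁶ = 244.140625 reaches it, so n = 6.

6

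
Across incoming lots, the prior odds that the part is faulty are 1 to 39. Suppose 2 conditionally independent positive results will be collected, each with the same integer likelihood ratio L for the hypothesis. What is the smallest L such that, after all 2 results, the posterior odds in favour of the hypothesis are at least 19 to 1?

28

Prior odds = 1/39.
Target odds = 19.
Need L² ≥ 19 ÷ (1/39) = 741.
27² = 729 < 741 ≤ 784 = 28², so L = 28.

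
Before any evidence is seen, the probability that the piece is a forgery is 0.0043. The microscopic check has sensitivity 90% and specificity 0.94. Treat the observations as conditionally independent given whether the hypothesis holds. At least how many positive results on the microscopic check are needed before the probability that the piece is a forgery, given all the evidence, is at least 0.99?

Prior odds = 0.0043/0.9957 = 43/9957.
False-positive rate = 1 − 0.94 = 0.06; likelihood ratio of a positive = 0.9/0.06 = 15.
Target posterior odds = 0.99/0.01 = 99.
Need (43/9957) × 15ⁿ ≥ 99, i.e. 15ⁿ ≥ 985743/43.
15³ = 3375 falls short of 985743/43 but 15⁴ = 50625 reaches it, so n = 4.

4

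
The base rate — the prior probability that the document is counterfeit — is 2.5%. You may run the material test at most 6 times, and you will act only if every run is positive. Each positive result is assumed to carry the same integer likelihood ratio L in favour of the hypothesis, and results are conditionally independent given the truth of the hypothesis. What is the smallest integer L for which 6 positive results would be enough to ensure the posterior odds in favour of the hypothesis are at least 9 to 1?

3

Prior odds = 0.025/0.975 = 1/39.
Target odds = 9.
Need L⁶ ≥ 9 ÷ (1/39) = 351.
2⁶ = 64 < 351 ≤ 729 = 3⁶, so L = 3.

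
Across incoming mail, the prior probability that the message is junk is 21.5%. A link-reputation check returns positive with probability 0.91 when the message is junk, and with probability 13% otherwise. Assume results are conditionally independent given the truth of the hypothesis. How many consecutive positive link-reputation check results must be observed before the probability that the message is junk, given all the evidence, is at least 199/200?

Prior odds: 0.215 ÷ 0.785 = 43/157.
Likelihood ratio of a positive result = 0.91/0.13 = 7.
Target odds: 0.995 ÷ 0.005 = 199.
Require 7ⁿ ≥ 199 ÷ (43/157) = 31243/43.
7³ = 343 falls short of 31243/43 but 7⁴ = 2401 reaches it, so n = 4.

4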